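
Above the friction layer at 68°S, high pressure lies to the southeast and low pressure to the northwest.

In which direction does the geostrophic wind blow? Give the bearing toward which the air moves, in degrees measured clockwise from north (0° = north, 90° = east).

The pressure-gradient force points toward the northwest (bearing 315°).
Geostrophic balance: in the Southern Hemisphere the Coriolis force deflects motion to the left, so the geostrophic wind blows 90° to the left of the pressure-gradient force (low pressure on the right).
Rotating 315° by 90° counterclockwise gives 225° — the wind blows toward the southwest.

225°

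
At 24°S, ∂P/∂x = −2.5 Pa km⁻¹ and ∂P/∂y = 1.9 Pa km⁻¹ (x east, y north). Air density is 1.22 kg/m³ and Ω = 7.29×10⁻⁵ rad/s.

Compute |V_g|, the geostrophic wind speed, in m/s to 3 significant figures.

43.4 m/s

Coriolis parameter at 24°S:
f = 2Ω sin φ = 2 × 7.29×10⁻⁵ × sin 24° = 5.93×10⁻⁵ s⁻¹
In the Southern Hemisphere f is negative: f = −5.93×10⁻⁵ s⁻¹.
Component geostrophic relations (x east, y north):
u_g = −(1/(fρ)) ∂P/∂y,  v_g = (1/(fρ)) ∂P/∂x
u_g = −(1.9×10⁻³)/(−5.93×10⁻⁵ × 1.22) = 26.3 m/s;  v_g = (−2.5×10⁻³)/(−5.93×10⁻⁵ × 1.22) = 34.6 m/s
|V_g| = √(u_g² + v_g²) = 43.4 m/s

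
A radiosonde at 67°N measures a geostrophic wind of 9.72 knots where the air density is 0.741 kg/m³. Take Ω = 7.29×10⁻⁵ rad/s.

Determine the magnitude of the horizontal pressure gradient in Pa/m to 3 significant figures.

Coriolis parameter at 67°N:
f = 2Ω sin φ = 2 × 7.29×10⁻⁵ × sin 67° = 1.34×10⁻⁴ s⁻¹
Wind speed in SI: 9.72 knots = 5.00 m/s
Geostrophic balance rearranged: |∂P/∂n| = f ρ V_g
|∂P/∂n| = 1.34×10⁻⁴ × 0.741 × 5.00 = 4.97×10⁻⁴ Pa/m

4.97×10⁻⁴ Pa/m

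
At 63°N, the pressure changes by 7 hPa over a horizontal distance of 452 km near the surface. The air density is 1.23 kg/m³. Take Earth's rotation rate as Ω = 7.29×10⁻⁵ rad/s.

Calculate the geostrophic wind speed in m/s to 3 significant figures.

Coriolis parameter at 63°N:
f = 2Ω sin φ = 2 × 7.29×10⁻⁵ × sin 63° = 1.30×10⁻⁴ s⁻¹
Pressure gradient: |∂P/∂n| = 700 Pa / 452000 m = 1.55×10⁻³ Pa/m
Geostrophic balance (pressure-gradient force = Coriolis force):
V_g = (1/(fρ)) |∂P/∂n| = 1.55×10⁻³ / (1.30×10⁻⁴ × 1.23) = 9.69 m/s

9.69 m/s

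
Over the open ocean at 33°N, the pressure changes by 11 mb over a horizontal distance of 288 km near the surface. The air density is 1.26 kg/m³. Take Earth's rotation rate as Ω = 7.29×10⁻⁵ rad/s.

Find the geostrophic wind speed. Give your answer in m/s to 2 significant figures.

Coriolis parameter at 33°N:
f = 2Ω sin φ = 2 × 7.29×10⁻⁵ × sin 33° = 7.94×10⁻⁵ s⁻¹
Pressure gradient: |∂P/∂n| = 1100 Pa / 288000 m = 3.82×10⁻³ Pa/m
Geostrophic balance (pressure-gradient force = Coriolis force):
V_g = (1/(fρ)) |∂P/∂n| = 3.82×10⁻³ / (7.94×10⁻⁵ × 1.26) = 38.2 m/s

38 m/s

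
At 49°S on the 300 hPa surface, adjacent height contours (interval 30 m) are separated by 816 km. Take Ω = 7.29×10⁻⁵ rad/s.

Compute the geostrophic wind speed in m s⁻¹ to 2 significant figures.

3.3 m s⁻¹

Coriolis parameter at 49°S:
f = 2Ω sin φ = 2 × 7.29×10⁻⁵ × sin 49° = 1.10×10⁻⁴ s⁻¹
Height gradient: |∂Z/∂n| = 30 m / 816000 m = 3.68×10⁻⁵
On a pressure surface, geostrophic balance gives V_g = (g/f)|∂Z/∂n|:
V_g = 9.81 × 3.68×10⁻⁵ / 1.10×10⁻⁴ = 3.28 m/s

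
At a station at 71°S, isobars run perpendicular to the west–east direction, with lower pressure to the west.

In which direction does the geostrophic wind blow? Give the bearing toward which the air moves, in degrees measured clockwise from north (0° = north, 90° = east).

The pressure-gradient force points toward the west (bearing 270°).
Geostrophic balance: in the Southern Hemisphere the Coriolis force deflects motion to the left, so the geostrophic wind blows 90° to the left of the pressure-gradient force (low pressure on the right).
Rotating 270° by 90° counterclockwise gives 180° — the wind blows toward the south.

180°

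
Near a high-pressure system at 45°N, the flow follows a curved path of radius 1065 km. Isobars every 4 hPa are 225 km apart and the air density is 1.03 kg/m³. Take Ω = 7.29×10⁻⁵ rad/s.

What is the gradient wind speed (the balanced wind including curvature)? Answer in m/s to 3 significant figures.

Coriolis parameter at 45°N:
f = 2Ω sin φ = 2 × 7.29×10⁻⁵ × sin 45° = 1.03×10⁻⁴ s⁻¹
Pressure gradient: |∂P/∂n| = 400 Pa / 225000 m = 1.78×10⁻³ Pa/m
Geostrophic speed: V_g = |∂P/∂n|/(fρ) = 1.78×10⁻³/(1.03×10⁻⁴ × 1.03) = 16.7 m/s
Around a high, pressure-gradient force acts outward with centrifugal, so Coriolis balances both:
fV = (1/ρ)|∂P/∂n| + V²/R  →  V² − fR·V + fR·V_g = 0
With fR = 1.03×10⁻⁴ × 1065×10³ m = 110 m/s:
V = [fR − √((fR)² − 4 fR V_g)]/2 = [110 − √(110² − 4×110×16.7)]/2 = 20.6 m/s
Supergeostrophic (V > V_g = 16.7 m/s), as expected around a high.

20.6 m/s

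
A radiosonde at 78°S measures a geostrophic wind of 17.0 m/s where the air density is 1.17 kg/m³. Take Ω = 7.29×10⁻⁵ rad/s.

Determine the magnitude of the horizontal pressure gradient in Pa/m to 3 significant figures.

2.84×10⁻³ Pa/m

Coriolis parameter at 78°S:
f = 2Ω sin φ = 2 × 7.29×10⁻⁵ × sin 78° = 1.43×10⁻⁴ s⁻¹
Geostrophic balance rearranged: |∂P/∂n| = f ρ V_g
|∂P/∂n| = 1.43×10⁻⁴ × 1.17 × 17.0 = 2.84×10⁻³ Pa/m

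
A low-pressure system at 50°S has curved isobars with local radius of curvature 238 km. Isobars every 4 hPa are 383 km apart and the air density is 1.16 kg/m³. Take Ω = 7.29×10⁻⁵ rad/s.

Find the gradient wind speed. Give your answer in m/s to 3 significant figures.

6.48 m/s

Coriolis parameter at 50°S:
f = 2Ω sin φ = 2 × 7.29×10⁻⁵ × sin 50° = 1.12×10⁻⁴ s⁻¹
Pressure gradient: |∂P/∂n| = 400 Pa / 383000 m = 1.04×10⁻³ Pa/m
Geostrophic speed: V_g = |∂P/∂n|/(fρ) = 1.04×10⁻³/(1.12×10⁻⁴ × 1.16) = 8.06 m/s
Around a low, centrifugal force acts outward with Coriolis, so pressure-gradient force balances both:
(1/ρ)|∂P/∂n| = fV + V²/R  →  V² + fR·V − fR·V_g = 0
With fR = 1.12×10⁻⁴ × 238×10³ m = 26.6 m/s:
V = [−fR + √((fR)² + 4 fR V_g)]/2 = [−26.6 + √(26.6² + 4×26.6×8.06)]/2 = 6.48 m/s
Subgeostrophic (V < V_g = 8.06 m/s), as expected around a low.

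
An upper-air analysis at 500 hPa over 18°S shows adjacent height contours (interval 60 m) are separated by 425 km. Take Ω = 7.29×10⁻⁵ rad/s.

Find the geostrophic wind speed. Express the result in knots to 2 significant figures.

Coriolis parameter at 18°S:
f = 2Ω sin φ = 2 × 7.29×10⁻⁵ × sin 18° = 4.51×10⁻⁵ s⁻¹
Height gradient: |∂Z/∂n| = 60 m / 425000 m = 1.41×10⁻⁴
On a pressure surface, geostrophic balance gives V_g = (g/f)|∂Z/∂n|:
V_g = 9.81 × 1.41×10⁻⁴ / 4.51×10⁻⁵ = 30.7 m/s
Converting: 30.7 m/s × 1.944 = 60 knots

60 knots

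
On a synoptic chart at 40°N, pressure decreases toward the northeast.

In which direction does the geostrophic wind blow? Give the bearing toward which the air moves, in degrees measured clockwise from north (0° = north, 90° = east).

The pressure-gradient force points toward the northeast (bearing 045°).
Geostrophic balance: in the Northern Hemisphere the Coriolis force deflects motion to the right, so the geostrophic wind blows 90° to the right of the pressure-gradient force (low pressure on the left).
Rotating 045° by 90° clockwise gives 135° — the wind blows toward the southeast.

135°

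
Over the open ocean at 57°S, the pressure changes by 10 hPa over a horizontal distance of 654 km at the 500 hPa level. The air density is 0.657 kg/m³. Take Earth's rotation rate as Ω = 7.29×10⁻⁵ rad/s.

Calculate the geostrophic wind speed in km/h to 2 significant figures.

69 km/h

Coriolis parameter at 57°S:
f = 2Ω sin φ = 2 × 7.29×10⁻⁵ × sin 57° = 1.22×10⁻⁴ s⁻¹
Pressure gradient: |∂P/∂n| = 1000 Pa / 654000 m = 1.53×10⁻³ Pa/m
Geostrophic balance (pressure-gradient force = Coriolis force):
V_g = (1/(fρ)) |∂P/∂n| = 1.53×10⁻³ / (1.22×10⁻⁴ × 0.657) = 19.0 m/s
Converting: 19.0 m/s × 3.6 = 69 km/h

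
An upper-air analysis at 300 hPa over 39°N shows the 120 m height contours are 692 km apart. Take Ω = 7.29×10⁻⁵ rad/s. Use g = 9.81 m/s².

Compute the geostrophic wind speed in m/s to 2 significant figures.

19 m/s

Coriolis parameter at 39°N:
f = 2Ω sin φ = 2 × 7.29×10⁻⁵ × sin 39° = 9.18×10⁻⁵ s⁻¹
Height gradient: |∂Z/∂n| = 120 m / 692000 m = 1.73×10⁻⁴
On a pressure surface, geostrophic balance gives V_g = (g/f)|∂Z/∂n|:
V_g = 9.81 × 1.73×10⁻⁴ / 9.18×10⁻⁵ = 18.5 m/s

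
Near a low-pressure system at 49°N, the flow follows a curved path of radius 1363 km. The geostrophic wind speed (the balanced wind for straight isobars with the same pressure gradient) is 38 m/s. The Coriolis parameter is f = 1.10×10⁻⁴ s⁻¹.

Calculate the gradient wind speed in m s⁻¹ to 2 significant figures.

31 m s⁻¹

Around a low, centrifugal force acts outward with Coriolis, so pressure-gradient force balances both:
(1/ρ)|∂P/∂n| = fV + V²/R  →  V² + fR·V − fR·V_g = 0
With fR = 1.10×10⁻⁴ × 1363×10³ m = 150 m/s:
V = [−fR + √((fR)² + 4 fR V_g)]/2 = [−150 + √(150² + 4×150×38)]/2 = 31.4 m/s
Subgeostrophic (V < V_g = 38 m/s), as expected around a low.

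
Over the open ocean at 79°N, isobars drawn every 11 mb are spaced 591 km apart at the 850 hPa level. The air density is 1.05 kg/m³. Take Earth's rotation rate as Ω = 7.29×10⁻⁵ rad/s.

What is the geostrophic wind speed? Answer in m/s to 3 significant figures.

12.4 m/s

Coriolis parameter at 79°N:
f = 2Ω sin φ = 2 × 7.29×10⁻⁵ × sin 79° = 1.43×10⁻⁴ s⁻¹
Pressure gradient: |∂P/∂n| = 1100 Pa / 591000 m = 1.86×10⁻³ Pa/m
Geostrophic balance (pressure-gradient force = Coriolis force):
V_g = (1/(fρ)) |∂P/∂n| = 1.86×10⁻³ / (1.43×10⁻⁴ × 1.05) = 12.4 m/s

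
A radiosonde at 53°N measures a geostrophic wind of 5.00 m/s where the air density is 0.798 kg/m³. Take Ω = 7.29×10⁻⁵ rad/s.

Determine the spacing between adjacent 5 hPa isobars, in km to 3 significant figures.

Coriolis parameter at 53°N:
f = 2Ω sin φ = 2 × 7.29×10⁻⁵ × sin 53° = 1.16×10⁻⁴ s⁻¹
Geostrophic balance rearranged: |∂P/∂n| = f ρ V_g
|∂P/∂n| = 1.16×10⁻⁴ × 0.798 × 5.00 = 4.65×10⁻⁴ Pa/m
Isobar spacing: Δn = ΔP/|∂P/∂n| = 500 Pa / 4.65×10⁻⁴ Pa/m = 1076195 m ≈ 1080 km

1080 km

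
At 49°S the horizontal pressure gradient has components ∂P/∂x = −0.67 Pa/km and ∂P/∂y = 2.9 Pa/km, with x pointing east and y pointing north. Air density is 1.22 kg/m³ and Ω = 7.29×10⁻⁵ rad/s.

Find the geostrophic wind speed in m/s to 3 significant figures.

22.2 m/s

Coriolis parameter at 49°S:
f = 2Ω sin φ = 2 × 7.29×10⁻⁵ × sin 49° = 1.10×10⁻⁴ s⁻¹
In the Southern Hemisphere f is negative: f = −1.10×10⁻⁴ s⁻¹.
Component geostrophic relations (x east, y north):
u_g = −(1/(fρ)) ∂P/∂y,  v_g = (1/(fρ)) ∂P/∂x
u_g = −(2.9×10⁻³)/(−1.10×10⁻⁴ × 1.22) = 21.6 m/s;  v_g = (−0.67×10⁻³)/(−1.10×10⁻⁴ × 1.22) = 4.99 m/s
|V_g| = √(u_g² + v_g²) = 22.2 m/s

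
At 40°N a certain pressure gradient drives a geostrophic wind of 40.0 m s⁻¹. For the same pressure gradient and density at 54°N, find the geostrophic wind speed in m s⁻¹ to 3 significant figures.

With the same pressure gradient and density, V_g ∝ 1/f ∝ 1/sin φ.
V₂ = V₁ · sin φ₁ / sin φ₂ = 40.0 × sin 40° / sin 54°
V₂ = 40.0 × 0.6428/0.8090 = 31.8 m s⁻¹

31.8 m s⁻¹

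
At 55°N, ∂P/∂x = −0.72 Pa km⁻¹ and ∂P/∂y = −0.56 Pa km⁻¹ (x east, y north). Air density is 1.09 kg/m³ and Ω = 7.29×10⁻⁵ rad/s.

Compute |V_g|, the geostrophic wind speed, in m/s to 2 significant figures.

7.0 m/s

Coriolis parameter at 55°N:
f = 2Ω sin φ = 2 × 7.29×10⁻⁵ × sin 55° = 1.19×10⁻⁴ s⁻¹
Component geostrophic relations (x east, y north):
u_g = −(1/(fρ)) ∂P/∂y,  v_g = (1/(fρ)) ∂P/∂x
u_g = −(−0.56×10⁻³)/(1.19×10⁻⁴ × 1.09) = 4.30 m/s;  v_g = (−0.72×10⁻³)/(1.19×10⁻⁴ × 1.09) = −5.53 m/s
|V_g| = √(u_g² + v_g²) = 7.01 m/s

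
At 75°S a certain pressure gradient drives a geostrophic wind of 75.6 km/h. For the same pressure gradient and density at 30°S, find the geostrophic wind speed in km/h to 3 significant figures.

With the same pressure gradient and density, V_g ∝ 1/f ∝ 1/sin φ.
V₂ = V₁ · sin φ₁ / sin φ₂ = 75.6 × sin 75° / sin 30°
V₂ = 75.6 × 0.9659/0.5000 = 146 km/h

146 km/h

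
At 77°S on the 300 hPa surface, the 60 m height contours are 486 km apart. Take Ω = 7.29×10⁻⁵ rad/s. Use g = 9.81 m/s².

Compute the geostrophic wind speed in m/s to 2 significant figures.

8.5 m/s

Coriolis parameter at 77°S:
f = 2Ω sin φ = 2 × 7.29×10⁻⁵ × sin 77° = 1.42×10⁻⁴ s⁻¹
Height gradient: |∂Z/∂n| = 60 m / 486000 m = 1.23×10⁻⁴
On a pressure surface, geostrophic balance gives V_g = (g/f)|∂Z/∂n|:
V_g = 9.81 × 1.23×10⁻⁴ / 1.42×10⁻⁴ = 8.53 m/s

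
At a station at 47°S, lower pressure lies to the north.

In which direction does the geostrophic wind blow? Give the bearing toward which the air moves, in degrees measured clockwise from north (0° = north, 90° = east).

The pressure-gradient force points toward the north (bearing 000°).
Geostrophic balance: in the Southern Hemisphere the Coriolis force deflects motion to the left, so the geostrophic wind blows 90° to the left of the pressure-gradient force (low pressure on the right).
Rotating 000° by 90° counterclockwise gives 270° — the wind blows toward the west.

270°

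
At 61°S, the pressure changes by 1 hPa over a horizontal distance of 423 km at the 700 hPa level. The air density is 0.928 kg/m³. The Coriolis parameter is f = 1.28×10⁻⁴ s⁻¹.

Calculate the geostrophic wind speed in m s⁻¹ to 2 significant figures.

Pressure gradient: |∂P/∂n| = 100 Pa / 423000 m = 2.36×10⁻⁴ Pa/m
Geostrophic balance (pressure-gradient force = Coriolis force):
V_g = (1/(fρ)) |∂P/∂n| = 2.36×10⁻⁴ / (1.28×10⁻⁴ × 0.928) = 1.99 m/s

2.0 m s⁻¹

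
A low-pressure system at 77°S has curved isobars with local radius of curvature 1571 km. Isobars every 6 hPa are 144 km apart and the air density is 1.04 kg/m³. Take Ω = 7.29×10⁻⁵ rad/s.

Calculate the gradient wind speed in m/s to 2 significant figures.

Coriolis parameter at 77°S:
f = 2Ω sin φ = 2 × 7.29×10⁻⁵ × sin 77° = 1.42×10⁻⁴ s⁻¹
Pressure gradient: |∂P/∂n| = 600 Pa / 144000 m = 4.17×10⁻³ Pa/m
Geostrophic speed: V_g = |∂P/∂n|/(fρ) = 4.17×10⁻³/(1.42×10⁻⁴ × 1.04) = 28.2 m/s
Around a low, centrifugal force acts outward with Coriolis, so pressure-gradient force balances both:
(1/ρ)|∂P/∂n| = fV + V²/R  →  V² + fR·V − fR·V_g = 0
With fR = 1.42×10⁻⁴ × 1571×10³ m = 223 m/s:
V = [−fR + √((fR)² + 4 fR V_g)]/2 = [−223 + √(223² + 4×223×28.2)]/2 = 25.3 m/s
Subgeostrophic (V < V_g = 28.2 m/s), as expected around a low.

25 m/s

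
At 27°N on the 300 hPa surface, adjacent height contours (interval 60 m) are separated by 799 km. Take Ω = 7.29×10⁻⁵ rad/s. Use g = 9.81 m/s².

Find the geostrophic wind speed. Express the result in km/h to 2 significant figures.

40 km/h

Coriolis parameter at 27°N:
f = 2Ω sin φ = 2 × 7.29×10⁻⁵ × sin 27° = 6.62×10⁻⁵ s⁻¹
Height gradient: |∂Z/∂n| = 60 m / 799000 m = 7.51×10⁻⁵
On a pressure surface, geostrophic balance gives V_g = (g/f)|∂Z/∂n|:
V_g = 9.81 × 7.51×10⁻⁵ / 6.62×10⁻⁵ = 11.1 m/s
Converting: 11.1 m/s × 3.6 = 40 km/h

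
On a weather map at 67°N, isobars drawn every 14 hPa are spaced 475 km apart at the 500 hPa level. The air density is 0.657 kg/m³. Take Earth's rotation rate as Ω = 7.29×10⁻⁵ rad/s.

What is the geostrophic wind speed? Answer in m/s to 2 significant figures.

33 m/s

Coriolis parameter at 67°N:
f = 2Ω sin φ = 2 × 7.29×10⁻⁵ × sin 67° = 1.34×10⁻⁴ s⁻¹
Pressure gradient: |∂P/∂n| = 1400 Pa / 475000 m = 2.95×10⁻³ Pa/m
Geostrophic balance (pressure-gradient force = Coriolis force):
V_g = (1/(fρ)) |∂P/∂n| = 2.95×10⁻³ / (1.34×10⁻⁴ × 0.657) = 33.4 m/s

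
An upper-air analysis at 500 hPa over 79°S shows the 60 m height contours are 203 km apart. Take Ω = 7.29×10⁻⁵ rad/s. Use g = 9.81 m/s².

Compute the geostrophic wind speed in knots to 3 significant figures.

39.4 knots

Coriolis parameter at 79°S:
f = 2Ω sin φ = 2 × 7.29×10⁻⁵ × sin 79° = 1.43×10⁻⁴ s⁻¹
Height gradient: |∂Z/∂n| = 60 m / 203000 m = 2.96×10⁻⁴
On a pressure surface, geostrophic balance gives V_g = (g/f)|∂Z/∂n|:
V_g = 9.81 × 2.96×10⁻⁴ / 1.43×10⁻⁴ = 20.3 m/s
Converting: 20.3 m/s × 1.944 = 39.4 knots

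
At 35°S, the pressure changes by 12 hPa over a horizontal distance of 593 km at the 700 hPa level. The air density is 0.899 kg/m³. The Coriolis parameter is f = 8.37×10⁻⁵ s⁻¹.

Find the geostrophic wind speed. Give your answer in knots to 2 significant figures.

Pressure gradient: |∂P/∂n| = 1200 Pa / 593000 m = 2.02×10⁻³ Pa/m
Geostrophic balance (pressure-gradient force = Coriolis force):
V_g = (1/(fρ)) |∂P/∂n| = 2.02×10⁻³ / (8.37×10⁻⁵ × 0.899) = 26.9 m/s
Converting: 26.9 m/s × 1.944 = 52 knots

52 knots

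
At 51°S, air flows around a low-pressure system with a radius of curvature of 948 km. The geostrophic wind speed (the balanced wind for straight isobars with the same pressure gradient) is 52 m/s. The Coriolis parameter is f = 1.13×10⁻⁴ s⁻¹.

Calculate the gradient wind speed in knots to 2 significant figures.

74 knots

Around a low, centrifugal force acts outward with Coriolis, so pressure-gradient force balances both:
(1/ρ)|∂P/∂n| = fV + V²/R  →  V² + fR·V − fR·V_g = 0
With fR = 1.13×10⁻⁴ × 948×10³ m = 107 m/s:
V = [−fR + √((fR)² + 4 fR V_g)]/2 = [−107 + √(107² + 4×107×52)]/2 = 38.3 m/s
Subgeostrophic (V < V_g = 52 m/s), as expected around a low.
Converting: 38.3 m/s × 1.944 = 74 knots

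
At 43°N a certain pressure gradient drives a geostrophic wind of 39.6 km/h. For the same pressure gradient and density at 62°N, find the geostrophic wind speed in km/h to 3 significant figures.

30.6 km/h

With the same pressure gradient and density, V_g ∝ 1/f ∝ 1/sin φ.
V₂ = V₁ · sin φ₁ / sin φ₂ = 39.6 × sin 43° / sin 62°
V₂ = 39.6 × 0.6820/0.8829 = 30.6 km/h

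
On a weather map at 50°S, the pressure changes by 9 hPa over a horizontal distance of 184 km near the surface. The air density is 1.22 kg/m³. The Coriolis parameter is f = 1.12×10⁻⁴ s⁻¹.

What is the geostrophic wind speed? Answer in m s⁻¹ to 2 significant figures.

Pressure gradient: |∂P/∂n| = 900 Pa / 184000 m = 4.89×10⁻³ Pa/m
Geostrophic balance (pressure-gradient force = Coriolis force):
V_g = (1/(fρ)) |∂P/∂n| = 4.89×10⁻³ / (1.12×10⁻⁴ × 1.22) = 35.8 m/s

36 m s⁻¹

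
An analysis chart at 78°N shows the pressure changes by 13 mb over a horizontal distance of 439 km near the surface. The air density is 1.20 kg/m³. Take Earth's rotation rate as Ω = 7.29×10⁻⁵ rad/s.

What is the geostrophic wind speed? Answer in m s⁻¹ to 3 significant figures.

17.3 m s⁻¹

Coriolis parameter at 78°N:
f = 2Ω sin φ = 2 × 7.29×10⁻⁵ × sin 78° = 1.43×10⁻⁴ s⁻¹
Pressure gradient: |∂P/∂n| = 1300 Pa / 439000 m = 2.96×10⁻³ Pa/m
Geostrophic balance (pressure-gradient force = Coriolis force):
V_g = (1/(fρ)) |∂P/∂n| = 2.96×10⁻³ / (1.43×10⁻⁴ × 1.20) = 17.3 m/s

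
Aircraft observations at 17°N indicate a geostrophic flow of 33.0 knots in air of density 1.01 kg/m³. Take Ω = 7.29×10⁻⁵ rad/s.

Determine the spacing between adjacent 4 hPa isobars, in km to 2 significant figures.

Coriolis parameter at 17°N:
f = 2Ω sin φ = 2 × 7.29×10⁻⁵ × sin 17° = 4.26×10⁻⁵ s⁻¹
Wind speed in SI: 33.0 knots = 17.0 m/s
Geostrophic balance rearranged: |∂P/∂n| = f ρ V_g
|∂P/∂n| = 4.26×10⁻⁵ × 1.01 × 17.0 = 7.31×10⁻⁴ Pa/m
Isobar spacing: Δn = ΔP/|∂P/∂n| = 400 Pa / 7.31×10⁻⁴ Pa/m = 547260 m ≈ 550 km

550 km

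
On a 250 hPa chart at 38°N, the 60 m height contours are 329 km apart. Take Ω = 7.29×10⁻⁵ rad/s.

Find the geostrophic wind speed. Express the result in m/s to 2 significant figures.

Coriolis parameter at 38°N:
f = 2Ω sin φ = 2 × 7.29×10⁻⁵ × sin 38° = 8.98×10⁻⁵ s⁻¹
Height gradient: |∂Z/∂n| = 60 m / 329000 m = 1.82×10⁻⁴
On a pressure surface, geostrophic balance gives V_g = (g/f)|∂Z/∂n|:
V_g = 9.81 × 1.82×10⁻⁴ / 8.98×10⁻⁵ = 19.9 m/s

20 m/s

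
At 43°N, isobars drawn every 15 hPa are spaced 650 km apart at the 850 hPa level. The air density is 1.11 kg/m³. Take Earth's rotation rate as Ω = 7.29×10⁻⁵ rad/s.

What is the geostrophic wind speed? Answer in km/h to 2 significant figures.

75 km/h

Coriolis parameter at 43°N:
f = 2Ω sin φ = 2 × 7.29×10⁻⁵ × sin 43° = 9.94×10⁻⁵ s⁻¹
Pressure gradient: |∂P/∂n| = 1500 Pa / 650000 m = 2.31×10⁻³ Pa/m
Geostrophic balance (pressure-gradient force = Coriolis force):
V_g = (1/(fρ)) |∂P/∂n| = 2.31×10⁻³ / (9.94×10⁻⁵ × 1.11) = 20.9 m/s
Converting: 20.9 m/s × 3.6 = 75 km/h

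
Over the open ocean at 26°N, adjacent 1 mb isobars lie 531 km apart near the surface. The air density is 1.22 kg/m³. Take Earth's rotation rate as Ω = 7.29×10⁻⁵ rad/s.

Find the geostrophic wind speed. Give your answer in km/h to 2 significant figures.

8.7 km/h

Coriolis parameter at 26°N:
f = 2Ω sin φ = 2 × 7.29×10⁻⁵ × sin 26° = 6.39×10⁻⁵ s⁻¹
Pressure gradient: |∂P/∂n| = 100 Pa / 531000 m = 1.88×10⁻⁴ Pa/m
Geostrophic balance (pressure-gradient force = Coriolis force):
V_g = (1/(fρ)) |∂P/∂n| = 1.88×10⁻⁴ / (6.39×10⁻⁵ × 1.22) = 2.42 m/s
Converting: 2.42 m/s × 3.6 = 8.7 km/h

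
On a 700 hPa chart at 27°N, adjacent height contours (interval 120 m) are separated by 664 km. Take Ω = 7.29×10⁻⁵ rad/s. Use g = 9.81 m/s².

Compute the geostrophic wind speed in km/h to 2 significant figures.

Coriolis parameter at 27°N:
f = 2Ω sin φ = 2 × 7.29×10⁻⁵ × sin 27° = 6.62×10⁻⁵ s⁻¹
Height gradient: |∂Z/∂n| = 120 m / 664000 m = 1.81×10⁻⁴
On a pressure surface, geostrophic balance gives V_g = (g/f)|∂Z/∂n|:
V_g = 9.81 × 1.81×10⁻⁴ / 6.62×10⁻⁵ = 26.8 m/s
Converting: 26.8 m/s × 3.6 = 96 km/h

96 km/h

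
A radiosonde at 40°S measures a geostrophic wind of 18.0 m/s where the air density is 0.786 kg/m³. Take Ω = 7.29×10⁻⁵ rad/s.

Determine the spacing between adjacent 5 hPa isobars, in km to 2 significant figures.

Coriolis parameter at 40°S:
f = 2Ω sin φ = 2 × 7.29×10⁻⁵ × sin 40° = 9.37×10⁻⁵ s⁻¹
Geostrophic balance rearranged: |∂P/∂n| = f ρ V_g
|∂P/∂n| = 9.37×10⁻⁵ × 0.786 × 18.0 = 1.33×10⁻³ Pa/m
Isobar spacing: Δn = ΔP/|∂P/∂n| = 500 Pa / 1.33×10⁻³ Pa/m = 377094 m ≈ 380 km

380 km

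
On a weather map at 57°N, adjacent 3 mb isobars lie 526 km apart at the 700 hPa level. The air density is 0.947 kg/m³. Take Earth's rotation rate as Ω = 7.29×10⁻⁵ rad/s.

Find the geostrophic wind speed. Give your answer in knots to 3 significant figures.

Coriolis parameter at 57°N:
f = 2Ω sin φ = 2 × 7.29×10⁻⁵ × sin 57° = 1.22×10⁻⁴ s⁻¹
Pressure gradient: |∂P/∂n| = 300 Pa / 526000 m = 5.70×10⁻⁴ Pa/m
Geostrophic balance (pressure-gradient force = Coriolis force):
V_g = (1/(fρ)) |∂P/∂n| = 5.70×10⁻⁴ / (1.22×10⁻⁴ × 0.947) = 4.93 m/s
Converting: 4.93 m/s × 1.944 = 9.57 knots

9.57 knots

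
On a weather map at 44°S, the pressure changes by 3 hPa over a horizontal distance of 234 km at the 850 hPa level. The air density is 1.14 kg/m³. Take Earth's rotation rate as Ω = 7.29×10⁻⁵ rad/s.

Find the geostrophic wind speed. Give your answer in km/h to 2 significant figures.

Coriolis parameter at 44°S:
f = 2Ω sin φ = 2 × 7.29×10⁻⁵ × sin 44° = 1.01×10⁻⁴ s⁻¹
Pressure gradient: |∂P/∂n| = 300 Pa / 234000 m = 1.28×10⁻³ Pa/m
Geostrophic balance (pressure-gradient force = Coriolis force):
V_g = (1/(fρ)) |∂P/∂n| = 1.28×10⁻³ / (1.01×10⁻⁴ × 1.14) = 11.1 m/s
Converting: 11.1 m/s × 3.6 = 40 km/h

40 km/h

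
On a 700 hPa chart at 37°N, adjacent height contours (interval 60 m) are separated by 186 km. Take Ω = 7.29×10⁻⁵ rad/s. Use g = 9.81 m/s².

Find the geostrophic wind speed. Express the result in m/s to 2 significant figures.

Coriolis parameter at 37°N:
f = 2Ω sin φ = 2 × 7.29×10⁻⁵ × sin 37° = 8.77×10⁻⁵ s⁻¹
Height gradient: |∂Z/∂n| = 60 m / 186000 m = 3.23×10⁻⁴
On a pressure surface, geostrophic balance gives V_g = (g/f)|∂Z/∂n|:
V_g = 9.81 × 3.23×10⁻⁴ / 8.77×10⁻⁵ = 36.1 m/s

36 m/s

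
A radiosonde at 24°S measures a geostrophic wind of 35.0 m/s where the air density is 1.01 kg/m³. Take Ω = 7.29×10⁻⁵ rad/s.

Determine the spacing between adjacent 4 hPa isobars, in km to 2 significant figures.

Coriolis parameter at 24°S:
f = 2Ω sin φ = 2 × 7.29×10⁻⁵ × sin 24° = 5.93×10⁻⁵ s⁻¹
Geostrophic balance rearranged: |∂P/∂n| = f ρ V_g
|∂P/∂n| = 5.93×10⁻⁵ × 1.01 × 35.0 = 2.10×10⁻³ Pa/m
Isobar spacing: Δn = ΔP/|∂P/∂n| = 400 Pa / 2.10×10⁻³ Pa/m = 190809 m ≈ 190 km

190 km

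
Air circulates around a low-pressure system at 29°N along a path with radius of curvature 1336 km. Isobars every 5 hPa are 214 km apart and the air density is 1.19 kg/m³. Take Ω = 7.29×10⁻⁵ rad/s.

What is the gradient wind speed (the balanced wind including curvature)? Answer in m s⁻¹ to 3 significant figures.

Coriolis parameter at 29°N:
f = 2Ω sin φ = 2 × 7.29×10⁻⁵ × sin 29° = 7.07×10⁻⁵ s⁻¹
Pressure gradient: |∂P/∂n| = 500 Pa / 214000 m = 2.34×10⁻³ Pa/m
Geostrophic speed: V_g = |∂P/∂n|/(fρ) = 2.34×10⁻³/(7.07×10⁻⁵ × 1.19) = 27.8 m/s
Around a low, centrifugal force acts outward with Coriolis, so pressure-gradient force balances both:
(1/ρ)|∂P/∂n| = fV + V²/R  →  V² + fR·V − fR·V_g = 0
With fR = 7.07×10⁻⁵ × 1336×10³ m = 94.4 m/s:
V = [−fR + √((fR)² + 4 fR V_g)]/2 = [−94.4 + √(94.4² + 4×94.4×27.8)]/2 = 22.4 m/s
Subgeostrophic (V < V_g = 27.8 m/s), as expected around a low.

22.4 m s⁻¹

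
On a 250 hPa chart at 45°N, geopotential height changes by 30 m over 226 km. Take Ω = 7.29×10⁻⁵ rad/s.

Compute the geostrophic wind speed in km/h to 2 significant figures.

Coriolis parameter at 45°N:
f = 2Ω sin φ = 2 × 7.29×10⁻⁵ × sin 45° = 1.03×10⁻⁴ s⁻¹
Height gradient: |∂Z/∂n| = 30 m / 226000 m = 1.33×10⁻⁴
On a pressure surface, geostrophic balance gives V_g = (g/f)|∂Z/∂n|:
V_g = 9.81 × 1.33×10⁻⁴ / 1.03×10⁻⁴ = 12.6 m/s
Converting: 12.6 m/s × 3.6 = 45 km/h

45 km/h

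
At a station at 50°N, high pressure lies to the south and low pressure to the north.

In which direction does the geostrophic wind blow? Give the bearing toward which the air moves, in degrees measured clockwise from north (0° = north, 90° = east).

The pressure-gradient force points toward the north (bearing 000°).
Geostrophic balance: in the Northern Hemisphere the Coriolis force deflects motion to the right, so the geostrophic wind blows 90° to the right of the pressure-gradient force (low pressure on the left).
Rotating 000° by 90° clockwise gives 090° — the wind blows toward the east.

090°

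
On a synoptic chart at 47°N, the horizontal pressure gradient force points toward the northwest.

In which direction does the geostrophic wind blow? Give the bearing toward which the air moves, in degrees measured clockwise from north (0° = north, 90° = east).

045°

The pressure-gradient force points toward the northwest (bearing 315°).
Geostrophic balance: in the Northern Hemisphere the Coriolis force deflects motion to the right, so the geostrophic wind blows 90° to the right of the pressure-gradient force (low pressure on the left).
Rotating 315° by 90° clockwise gives 045° — the wind blows toward the northeast.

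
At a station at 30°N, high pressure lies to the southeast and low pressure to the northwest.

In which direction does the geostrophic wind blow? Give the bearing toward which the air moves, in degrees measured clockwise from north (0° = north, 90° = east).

045°

The pressure-gradient force points toward the northwest (bearing 315°).
Geostrophic balance: in the Northern Hemisphere the Coriolis force deflects motion to the right, so the geostrophic wind blows 90° to the right of the pressure-gradient force (low pressure on the left).
Rotating 315° by 90° clockwise gives 045° — the wind blows toward the northeast.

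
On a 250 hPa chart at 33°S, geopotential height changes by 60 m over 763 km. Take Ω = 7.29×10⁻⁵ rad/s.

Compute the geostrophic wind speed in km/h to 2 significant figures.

Coriolis parameter at 33°S:
f = 2Ω sin φ = 2 × 7.29×10⁻⁵ × sin 33° = 7.94×10⁻⁵ s⁻¹
Height gradient: |∂Z/∂n| = 60 m / 763000 m = 7.86×10⁻⁵
On a pressure surface, geostrophic balance gives V_g = (g/f)|∂Z/∂n|:
V_g = 9.81 × 7.86×10⁻⁵ / 7.94×10⁻⁵ = 9.71 m/s
Converting: 9.71 m/s × 3.6 = 35 km/h

35 km/h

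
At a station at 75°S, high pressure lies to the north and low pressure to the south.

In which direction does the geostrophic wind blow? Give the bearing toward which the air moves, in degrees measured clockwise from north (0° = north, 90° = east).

The pressure-gradient force points toward the south (bearing 180°).
Geostrophic balance: in the Southern Hemisphere the Coriolis force deflects motion to the left, so the geostrophic wind blows 90° to the left of the pressure-gradient force (low pressure on the right).
Rotating 180° by 90° counterclockwise gives 090° — the wind blows toward the east.

090°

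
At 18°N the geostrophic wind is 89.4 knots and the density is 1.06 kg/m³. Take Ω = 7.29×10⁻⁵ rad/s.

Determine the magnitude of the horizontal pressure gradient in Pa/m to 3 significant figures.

Coriolis parameter at 18°N:
f = 2Ω sin φ = 2 × 7.29×10⁻⁵ × sin 18° = 4.51×10⁻⁵ s⁻¹
Wind speed in SI: 89.4 knots = 46.0 m/s
Geostrophic balance rearranged: |∂P/∂n| = f ρ V_g
|∂P/∂n| = 4.51×10⁻⁵ × 1.06 × 46.0 = 2.20×10⁻³ Pa/m

2.20×10⁻³ Pa/m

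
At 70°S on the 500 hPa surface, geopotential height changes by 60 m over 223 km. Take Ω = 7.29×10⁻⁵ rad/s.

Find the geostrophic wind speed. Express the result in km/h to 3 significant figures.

Coriolis parameter at 70°S:
f = 2Ω sin φ = 2 × 7.29×10⁻⁵ × sin 70° = 1.37×10⁻⁴ s⁻¹
Height gradient: |∂Z/∂n| = 60 m / 223000 m = 2.69×10⁻⁴
On a pressure surface, geostrophic balance gives V_g = (g/f)|∂Z/∂n|:
V_g = 9.81 × 2.69×10⁻⁴ / 1.37×10⁻⁴ = 19.3 m/s
Converting: 19.3 m/s × 3.6 = 69.4 km/h

69.4 km/h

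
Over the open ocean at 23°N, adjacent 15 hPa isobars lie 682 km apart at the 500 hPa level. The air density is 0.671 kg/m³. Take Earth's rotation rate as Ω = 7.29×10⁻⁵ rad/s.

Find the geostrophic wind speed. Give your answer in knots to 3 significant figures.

Coriolis parameter at 23°N:
f = 2Ω sin φ = 2 × 7.29×10⁻⁵ × sin 23° = 5.70×10⁻⁵ s⁻¹
Pressure gradient: |∂P/∂n| = 1500 Pa / 682000 m = 2.20×10⁻³ Pa/m
Geostrophic balance (pressure-gradient force = Coriolis force):
V_g = (1/(fρ)) |∂P/∂n| = 2.20×10⁻³ / (5.70×10⁻⁵ × 0.671) = 57.5 m/s
Converting: 57.5 m/s × 1.944 = 112 knots

112 knots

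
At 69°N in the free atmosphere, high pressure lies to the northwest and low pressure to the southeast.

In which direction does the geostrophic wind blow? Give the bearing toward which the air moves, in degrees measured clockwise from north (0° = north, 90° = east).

The pressure-gradient force points toward the southeast (bearing 135°).
Geostrophic balance: in the Northern Hemisphere the Coriolis force deflects motion to the right, so the geostrophic wind blows 90° to the right of the pressure-gradient force (low pressure on the left).
Rotating 135° by 90° clockwise gives 225° — the wind blows toward the southwest.

225°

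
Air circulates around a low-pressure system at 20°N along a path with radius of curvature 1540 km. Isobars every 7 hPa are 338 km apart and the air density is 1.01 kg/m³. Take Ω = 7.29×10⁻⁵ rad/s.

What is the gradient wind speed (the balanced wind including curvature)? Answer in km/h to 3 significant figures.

Coriolis parameter at 20°N:
f = 2Ω sin φ = 2 × 7.29×10⁻⁵ × sin 20° = 4.99×10⁻⁵ s⁻¹
Pressure gradient: |∂P/∂n| = 700 Pa / 338000 m = 2.07×10⁻³ Pa/m
Geostrophic speed: V_g = |∂P/∂n|/(fρ) = 2.07×10⁻³/(4.99×10⁻⁵ × 1.01) = 41.1 m/s
Around a low, centrifugal force acts outward with Coriolis, so pressure-gradient force balances both:
(1/ρ)|∂P/∂n| = fV + V²/R  →  V² + fR·V − fR·V_g = 0
With fR = 4.99×10⁻⁵ × 1540×10³ m = 76.8 m/s:
V = [−fR + √((fR)² + 4 fR V_g)]/2 = [−76.8 + √(76.8² + 4×76.8×41.1)]/2 = 29.7 m/s
Subgeostrophic (V < V_g = 41.1 m/s), as expected around a low.
Converting: 29.7 m/s × 3.6 = 107 km/h

107 km/h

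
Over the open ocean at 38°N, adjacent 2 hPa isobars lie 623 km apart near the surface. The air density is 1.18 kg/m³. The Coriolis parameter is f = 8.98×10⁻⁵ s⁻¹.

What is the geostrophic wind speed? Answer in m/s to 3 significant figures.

3.03 m/s

Pressure gradient: |∂P/∂n| = 200 Pa / 623000 m = 3.21×10⁻⁴ Pa/m
Geostrophic balance (pressure-gradient force = Coriolis force):
V_g = (1/(fρ)) |∂P/∂n| = 3.21×10⁻⁴ / (8.98×10⁻⁵ × 1.18) = 3.03 m/s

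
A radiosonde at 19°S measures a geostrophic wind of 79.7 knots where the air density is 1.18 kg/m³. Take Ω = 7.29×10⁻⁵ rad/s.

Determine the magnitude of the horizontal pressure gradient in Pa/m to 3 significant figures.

2.30×10⁻³ Pa/m

Coriolis parameter at 19°S:
f = 2Ω sin φ = 2 × 7.29×10⁻⁵ × sin 19° = 4.75×10⁻⁵ s⁻¹
Wind speed in SI: 79.7 knots = 41.0 m/s
Geostrophic balance rearranged: |∂P/∂n| = f ρ V_g
|∂P/∂n| = 4.75×10⁻⁵ × 1.18 × 41.0 = 2.30×10⁻³ Pa/m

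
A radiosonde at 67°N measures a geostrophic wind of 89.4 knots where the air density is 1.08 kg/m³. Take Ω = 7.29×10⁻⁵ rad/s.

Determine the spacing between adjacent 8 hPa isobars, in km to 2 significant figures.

Coriolis parameter at 67°N:
f = 2Ω sin φ = 2 × 7.29×10⁻⁵ × sin 67° = 1.34×10⁻⁴ s⁻¹
Wind speed in SI: 89.4 knots = 46.0 m/s
Geostrophic balance rearranged: |∂P/∂n| = f ρ V_g
|∂P/∂n| = 1.34×10⁻⁴ × 1.08 × 46.0 = 6.67×10⁻³ Pa/m
Isobar spacing: Δn = ΔP/|∂P/∂n| = 800 Pa / 6.67×10⁻³ Pa/m = 120007 m ≈ 120 km

120 km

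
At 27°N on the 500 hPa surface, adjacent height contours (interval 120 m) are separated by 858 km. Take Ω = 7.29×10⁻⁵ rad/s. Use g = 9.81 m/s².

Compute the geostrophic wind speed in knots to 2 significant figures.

40 knots

Coriolis parameter at 27°N:
f = 2Ω sin φ = 2 × 7.29×10⁻⁵ × sin 27° = 6.62×10⁻⁵ s⁻¹
Height gradient: |∂Z/∂n| = 120 m / 858000 m = 1.40×10⁻⁴
On a pressure surface, geostrophic balance gives V_g = (g/f)|∂Z/∂n|:
V_g = 9.81 × 1.40×10⁻⁴ / 6.62×10⁻⁵ = 20.7 m/s
Converting: 20.7 m/s × 1.944 = 40 knots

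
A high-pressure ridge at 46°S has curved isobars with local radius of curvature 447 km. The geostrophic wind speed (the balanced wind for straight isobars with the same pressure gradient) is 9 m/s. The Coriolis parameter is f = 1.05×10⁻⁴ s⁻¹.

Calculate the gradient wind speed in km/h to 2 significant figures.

Around a high, pressure-gradient force acts outward with centrifugal, so Coriolis balances both:
fV = (1/ρ)|∂P/∂n| + V²/R  →  V² − fR·V + fR·V_g = 0
With fR = 1.05×10⁻⁴ × 447×10³ m = 46.9 m/s:
V = [fR − √((fR)² − 4 fR V_g)]/2 = [46.9 − √(46.9² − 4×46.9×9)]/2 = 12.1 m/s
Supergeostrophic (V > V_g = 9 m/s), as expected around a high.
Converting: 12.1 m/s × 3.6 = 44 km/h

44 km/h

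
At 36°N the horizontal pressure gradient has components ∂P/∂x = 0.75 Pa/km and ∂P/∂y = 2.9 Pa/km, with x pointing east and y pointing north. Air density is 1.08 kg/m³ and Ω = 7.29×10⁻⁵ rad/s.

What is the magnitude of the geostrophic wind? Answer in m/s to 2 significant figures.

32 m/s

Coriolis parameter at 36°N:
f = 2Ω sin φ = 2 × 7.29×10⁻⁵ × sin 36° = 8.57×10⁻⁵ s⁻¹
Component geostrophic relations (x east, y north):
u_g = −(1/(fρ)) ∂P/∂y,  v_g = (1/(fρ)) ∂P/∂x
u_g = −(2.9×10⁻³)/(8.57×10⁻⁵ × 1.08) = −31.3 m/s;  v_g = (0.75×10⁻³)/(8.57×10⁻⁵ × 1.08) = 8.10 m/s
|V_g| = √(u_g² + v_g²) = 32.4 m/s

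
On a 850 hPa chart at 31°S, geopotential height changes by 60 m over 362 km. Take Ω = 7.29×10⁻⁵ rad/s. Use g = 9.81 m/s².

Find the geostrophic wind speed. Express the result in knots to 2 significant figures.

42 knots

Coriolis parameter at 31°S:
f = 2Ω sin φ = 2 × 7.29×10⁻⁵ × sin 31° = 7.51×10⁻⁵ s⁻¹
Height gradient: |∂Z/∂n| = 60 m / 362000 m = 1.66×10⁻⁴
On a pressure surface, geostrophic balance gives V_g = (g/f)|∂Z/∂n|:
V_g = 9.81 × 1.66×10⁻⁴ / 7.51×10⁻⁵ = 21.7 m/s
Converting: 21.7 m/s × 1.944 = 42 knots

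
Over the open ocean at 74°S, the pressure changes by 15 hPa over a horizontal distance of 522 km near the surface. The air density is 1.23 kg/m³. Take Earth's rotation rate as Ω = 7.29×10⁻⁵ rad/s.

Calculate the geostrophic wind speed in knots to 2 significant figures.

Coriolis parameter at 74°S:
f = 2Ω sin φ = 2 × 7.29×10⁻⁵ × sin 74° = 1.40×10⁻⁴ s⁻¹
Pressure gradient: |∂P/∂n| = 1500 Pa / 522000 m = 2.87×10⁻³ Pa/m
Geostrophic balance (pressure-gradient force = Coriolis force):
V_g = (1/(fρ)) |∂P/∂n| = 2.87×10⁻³ / (1.40×10⁻⁴ × 1.23) = 16.7 m/s
Converting: 16.7 m/s × 1.944 = 32 knots

32 knots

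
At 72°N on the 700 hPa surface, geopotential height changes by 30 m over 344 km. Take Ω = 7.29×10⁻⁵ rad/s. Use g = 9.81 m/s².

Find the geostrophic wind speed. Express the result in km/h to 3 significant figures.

Coriolis parameter at 72°N:
f = 2Ω sin φ = 2 × 7.29×10⁻⁵ × sin 72° = 1.39×10⁻⁴ s⁻¹
Height gradient: |∂Z/∂n| = 30 m / 344000 m = 8.72×10⁻⁵
On a pressure surface, geostrophic balance gives V_g = (g/f)|∂Z/∂n|:
V_g = 9.81 × 8.72×10⁻⁵ / 1.39×10⁻⁴ = 6.17 m/s
Converting: 6.17 m/s × 3.6 = 22.2 km/h

22.2 km/h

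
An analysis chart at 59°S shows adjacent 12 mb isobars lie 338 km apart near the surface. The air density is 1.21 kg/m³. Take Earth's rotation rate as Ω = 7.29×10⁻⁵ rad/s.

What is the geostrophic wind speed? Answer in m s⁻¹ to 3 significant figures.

Coriolis parameter at 59°S:
f = 2Ω sin φ = 2 × 7.29×10⁻⁵ × sin 59° = 1.25×10⁻⁴ s⁻¹
Pressure gradient: |∂P/∂n| = 1200 Pa / 338000 m = 3.55×10⁻³ Pa/m
Geostrophic balance (pressure-gradient force = Coriolis force):
V_g = (1/(fρ)) |∂P/∂n| = 3.55×10⁻³ / (1.25×10⁻⁴ × 1.21) = 23.5 m/s

23.5 m s⁻¹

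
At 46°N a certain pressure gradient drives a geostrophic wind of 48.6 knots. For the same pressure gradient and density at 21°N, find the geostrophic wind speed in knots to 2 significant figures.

With the same pressure gradient and density, V_g ∝ 1/f ∝ 1/sin φ.
V₂ = V₁ · sin φ₁ / sin φ₂ = 48.6 × sin 46° / sin 21°
V₂ = 48.6 × 0.7193/0.3584 = 98 knots

98 knots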